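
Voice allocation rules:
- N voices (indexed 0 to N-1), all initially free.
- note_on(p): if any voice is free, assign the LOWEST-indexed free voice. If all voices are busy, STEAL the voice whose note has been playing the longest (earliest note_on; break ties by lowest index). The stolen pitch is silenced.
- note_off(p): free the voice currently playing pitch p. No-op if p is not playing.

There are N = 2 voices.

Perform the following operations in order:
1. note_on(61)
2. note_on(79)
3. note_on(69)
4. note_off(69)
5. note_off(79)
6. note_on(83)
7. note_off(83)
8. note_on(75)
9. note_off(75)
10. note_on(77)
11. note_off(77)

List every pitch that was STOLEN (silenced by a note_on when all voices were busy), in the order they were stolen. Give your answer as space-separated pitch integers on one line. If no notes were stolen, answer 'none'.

Answer: 61

Derivation:
Op 1: note_on(61): voice 0 is free -> assigned | voices=[61 -]
Op 2: note_on(79): voice 1 is free -> assigned | voices=[61 79]
Op 3: note_on(69): all voices busy, STEAL voice 0 (pitch 61, oldest) -> assign | voices=[69 79]
Op 4: note_off(69): free voice 0 | voices=[- 79]
Op 5: note_off(79): free voice 1 | voices=[- -]
Op 6: note_on(83): voice 0 is free -> assigned | voices=[83 -]
Op 7: note_off(83): free voice 0 | voices=[- -]
Op 8: note_on(75): voice 0 is free -> assigned | voices=[75 -]
Op 9: note_off(75): free voice 0 | voices=[- -]
Op 10: note_on(77): voice 0 is free -> assigned | voices=[77 -]
Op 11: note_off(77): free voice 0 | voices=[- -]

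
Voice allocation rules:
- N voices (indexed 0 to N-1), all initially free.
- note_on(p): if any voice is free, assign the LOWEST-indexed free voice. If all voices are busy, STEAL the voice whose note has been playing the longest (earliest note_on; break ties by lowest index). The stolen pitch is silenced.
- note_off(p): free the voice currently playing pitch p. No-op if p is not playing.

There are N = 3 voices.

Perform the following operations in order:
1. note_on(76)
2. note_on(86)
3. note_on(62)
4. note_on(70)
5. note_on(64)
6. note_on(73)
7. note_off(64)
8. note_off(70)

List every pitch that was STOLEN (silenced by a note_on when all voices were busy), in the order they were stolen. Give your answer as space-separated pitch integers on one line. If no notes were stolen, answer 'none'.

Answer: 76 86 62

Derivation:
Op 1: note_on(76): voice 0 is free -> assigned | voices=[76 - -]
Op 2: note_on(86): voice 1 is free -> assigned | voices=[76 86 -]
Op 3: note_on(62): voice 2 is free -> assigned | voices=[76 86 62]
Op 4: note_on(70): all voices busy, STEAL voice 0 (pitch 76, oldest) -> assign | voices=[70 86 62]
Op 5: note_on(64): all voices busy, STEAL voice 1 (pitch 86, oldest) -> assign | voices=[70 64 62]
Op 6: note_on(73): all voices busy, STEAL voice 2 (pitch 62, oldest) -> assign | voices=[70 64 73]
Op 7: note_off(64): free voice 1 | voices=[70 - 73]
Op 8: note_off(70): free voice 0 | voices=[- - 73]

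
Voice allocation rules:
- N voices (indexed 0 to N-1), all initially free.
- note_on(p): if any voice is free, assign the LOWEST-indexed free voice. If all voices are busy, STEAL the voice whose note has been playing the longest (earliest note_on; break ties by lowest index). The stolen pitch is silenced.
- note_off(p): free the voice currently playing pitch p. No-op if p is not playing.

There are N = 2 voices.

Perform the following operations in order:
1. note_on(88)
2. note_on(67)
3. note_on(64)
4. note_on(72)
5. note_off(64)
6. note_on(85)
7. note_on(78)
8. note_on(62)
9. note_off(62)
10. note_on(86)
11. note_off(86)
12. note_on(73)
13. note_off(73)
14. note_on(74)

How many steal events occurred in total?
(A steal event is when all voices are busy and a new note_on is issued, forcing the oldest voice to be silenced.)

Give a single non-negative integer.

Answer: 4

Derivation:
Op 1: note_on(88): voice 0 is free -> assigned | voices=[88 -]
Op 2: note_on(67): voice 1 is free -> assigned | voices=[88 67]
Op 3: note_on(64): all voices busy, STEAL voice 0 (pitch 88, oldest) -> assign | voices=[64 67]
Op 4: note_on(72): all voices busy, STEAL voice 1 (pitch 67, oldest) -> assign | voices=[64 72]
Op 5: note_off(64): free voice 0 | voices=[- 72]
Op 6: note_on(85): voice 0 is free -> assigned | voices=[85 72]
Op 7: note_on(78): all voices busy, STEAL voice 1 (pitch 72, oldest) -> assign | voices=[85 78]
Op 8: note_on(62): all voices busy, STEAL voice 0 (pitch 85, oldest) -> assign | voices=[62 78]
Op 9: note_off(62): free voice 0 | voices=[- 78]
Op 10: note_on(86): voice 0 is free -> assigned | voices=[86 78]
Op 11: note_off(86): free voice 0 | voices=[- 78]
Op 12: note_on(73): voice 0 is free -> assigned | voices=[73 78]
Op 13: note_off(73): free voice 0 | voices=[- 78]
Op 14: note_on(74): voice 0 is free -> assigned | voices=[74 78]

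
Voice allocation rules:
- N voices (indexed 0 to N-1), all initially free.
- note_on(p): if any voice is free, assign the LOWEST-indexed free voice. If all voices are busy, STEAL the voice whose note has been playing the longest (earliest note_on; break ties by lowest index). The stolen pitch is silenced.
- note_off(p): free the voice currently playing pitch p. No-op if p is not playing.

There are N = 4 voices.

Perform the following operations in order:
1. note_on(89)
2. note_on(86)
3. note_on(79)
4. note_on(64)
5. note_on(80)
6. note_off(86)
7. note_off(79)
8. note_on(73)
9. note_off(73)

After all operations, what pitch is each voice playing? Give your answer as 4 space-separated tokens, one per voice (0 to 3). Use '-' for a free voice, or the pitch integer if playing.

Op 1: note_on(89): voice 0 is free -> assigned | voices=[89 - - -]
Op 2: note_on(86): voice 1 is free -> assigned | voices=[89 86 - -]
Op 3: note_on(79): voice 2 is free -> assigned | voices=[89 86 79 -]
Op 4: note_on(64): voice 3 is free -> assigned | voices=[89 86 79 64]
Op 5: note_on(80): all voices busy, STEAL voice 0 (pitch 89, oldest) -> assign | voices=[80 86 79 64]
Op 6: note_off(86): free voice 1 | voices=[80 - 79 64]
Op 7: note_off(79): free voice 2 | voices=[80 - - 64]
Op 8: note_on(73): voice 1 is free -> assigned | voices=[80 73 - 64]
Op 9: note_off(73): free voice 1 | voices=[80 - - 64]

Answer: 80 - - 64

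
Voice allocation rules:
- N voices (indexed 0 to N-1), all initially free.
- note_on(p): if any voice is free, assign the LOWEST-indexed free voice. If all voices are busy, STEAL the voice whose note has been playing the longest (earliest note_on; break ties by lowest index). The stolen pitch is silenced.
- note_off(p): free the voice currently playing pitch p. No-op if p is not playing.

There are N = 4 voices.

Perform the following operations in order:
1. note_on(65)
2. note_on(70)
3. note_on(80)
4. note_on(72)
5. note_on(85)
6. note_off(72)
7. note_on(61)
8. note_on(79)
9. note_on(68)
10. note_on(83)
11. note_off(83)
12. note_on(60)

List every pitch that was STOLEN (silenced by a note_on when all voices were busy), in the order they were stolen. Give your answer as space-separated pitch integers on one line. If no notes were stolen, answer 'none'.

Op 1: note_on(65): voice 0 is free -> assigned | voices=[65 - - -]
Op 2: note_on(70): voice 1 is free -> assigned | voices=[65 70 - -]
Op 3: note_on(80): voice 2 is free -> assigned | voices=[65 70 80 -]
Op 4: note_on(72): voice 3 is free -> assigned | voices=[65 70 80 72]
Op 5: note_on(85): all voices busy, STEAL voice 0 (pitch 65, oldest) -> assign | voices=[85 70 80 72]
Op 6: note_off(72): free voice 3 | voices=[85 70 80 -]
Op 7: note_on(61): voice 3 is free -> assigned | voices=[85 70 80 61]
Op 8: note_on(79): all voices busy, STEAL voice 1 (pitch 70, oldest) -> assign | voices=[85 79 80 61]
Op 9: note_on(68): all voices busy, STEAL voice 2 (pitch 80, oldest) -> assign | voices=[85 79 68 61]
Op 10: note_on(83): all voices busy, STEAL voice 0 (pitch 85, oldest) -> assign | voices=[83 79 68 61]
Op 11: note_off(83): free voice 0 | voices=[- 79 68 61]
Op 12: note_on(60): voice 0 is free -> assigned | voices=[60 79 68 61]

Answer: 65 70 80 85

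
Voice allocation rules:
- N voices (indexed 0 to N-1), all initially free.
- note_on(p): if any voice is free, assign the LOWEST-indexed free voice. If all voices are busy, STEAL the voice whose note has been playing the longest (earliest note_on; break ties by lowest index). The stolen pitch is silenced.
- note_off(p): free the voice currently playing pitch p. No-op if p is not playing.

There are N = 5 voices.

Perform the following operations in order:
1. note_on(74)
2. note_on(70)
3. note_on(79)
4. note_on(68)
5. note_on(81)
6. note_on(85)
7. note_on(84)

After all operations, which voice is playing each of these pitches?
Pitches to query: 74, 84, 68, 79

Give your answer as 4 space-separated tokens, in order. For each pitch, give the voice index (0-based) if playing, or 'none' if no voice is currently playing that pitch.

Op 1: note_on(74): voice 0 is free -> assigned | voices=[74 - - - -]
Op 2: note_on(70): voice 1 is free -> assigned | voices=[74 70 - - -]
Op 3: note_on(79): voice 2 is free -> assigned | voices=[74 70 79 - -]
Op 4: note_on(68): voice 3 is free -> assigned | voices=[74 70 79 68 -]
Op 5: note_on(81): voice 4 is free -> assigned | voices=[74 70 79 68 81]
Op 6: note_on(85): all voices busy, STEAL voice 0 (pitch 74, oldest) -> assign | voices=[85 70 79 68 81]
Op 7: note_on(84): all voices busy, STEAL voice 1 (pitch 70, oldest) -> assign | voices=[85 84 79 68 81]

Answer: none 1 3 2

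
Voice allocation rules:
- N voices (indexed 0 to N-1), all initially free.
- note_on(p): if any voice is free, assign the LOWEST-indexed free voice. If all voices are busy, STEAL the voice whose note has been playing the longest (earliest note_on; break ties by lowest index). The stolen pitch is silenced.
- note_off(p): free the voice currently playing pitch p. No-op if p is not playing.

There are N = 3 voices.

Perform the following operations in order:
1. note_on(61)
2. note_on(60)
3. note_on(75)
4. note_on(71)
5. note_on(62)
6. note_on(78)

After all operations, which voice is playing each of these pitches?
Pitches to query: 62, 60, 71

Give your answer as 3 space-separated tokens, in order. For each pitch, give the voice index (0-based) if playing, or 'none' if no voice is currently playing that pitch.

Answer: 1 none 0

Derivation:
Op 1: note_on(61): voice 0 is free -> assigned | voices=[61 - -]
Op 2: note_on(60): voice 1 is free -> assigned | voices=[61 60 -]
Op 3: note_on(75): voice 2 is free -> assigned | voices=[61 60 75]
Op 4: note_on(71): all voices busy, STEAL voice 0 (pitch 61, oldest) -> assign | voices=[71 60 75]
Op 5: note_on(62): all voices busy, STEAL voice 1 (pitch 60, oldest) -> assign | voices=[71 62 75]
Op 6: note_on(78): all voices busy, STEAL voice 2 (pitch 75, oldest) -> assign | voices=[71 62 78]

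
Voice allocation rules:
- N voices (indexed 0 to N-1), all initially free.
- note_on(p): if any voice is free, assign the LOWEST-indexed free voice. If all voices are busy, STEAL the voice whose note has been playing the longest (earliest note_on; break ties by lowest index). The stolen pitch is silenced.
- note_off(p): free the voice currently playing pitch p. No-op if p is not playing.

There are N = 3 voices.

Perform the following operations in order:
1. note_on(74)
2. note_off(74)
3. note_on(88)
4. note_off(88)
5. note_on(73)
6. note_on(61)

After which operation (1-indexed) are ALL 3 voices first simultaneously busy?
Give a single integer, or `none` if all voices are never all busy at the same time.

Answer: none

Derivation:
Op 1: note_on(74): voice 0 is free -> assigned | voices=[74 - -]
Op 2: note_off(74): free voice 0 | voices=[- - -]
Op 3: note_on(88): voice 0 is free -> assigned | voices=[88 - -]
Op 4: note_off(88): free voice 0 | voices=[- - -]
Op 5: note_on(73): voice 0 is free -> assigned | voices=[73 - -]
Op 6: note_on(61): voice 1 is free -> assigned | voices=[73 61 -]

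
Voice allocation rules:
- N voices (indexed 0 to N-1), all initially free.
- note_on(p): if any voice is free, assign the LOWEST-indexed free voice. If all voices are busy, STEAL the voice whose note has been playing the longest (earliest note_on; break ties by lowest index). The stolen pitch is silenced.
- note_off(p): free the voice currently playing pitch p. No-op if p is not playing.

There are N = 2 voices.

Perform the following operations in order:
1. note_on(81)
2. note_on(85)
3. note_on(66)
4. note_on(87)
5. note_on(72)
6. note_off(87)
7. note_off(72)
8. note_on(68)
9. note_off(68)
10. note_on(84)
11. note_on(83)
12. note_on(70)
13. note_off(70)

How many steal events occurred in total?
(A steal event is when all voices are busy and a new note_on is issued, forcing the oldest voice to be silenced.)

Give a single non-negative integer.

Answer: 4

Derivation:
Op 1: note_on(81): voice 0 is free -> assigned | voices=[81 -]
Op 2: note_on(85): voice 1 is free -> assigned | voices=[81 85]
Op 3: note_on(66): all voices busy, STEAL voice 0 (pitch 81, oldest) -> assign | voices=[66 85]
Op 4: note_on(87): all voices busy, STEAL voice 1 (pitch 85, oldest) -> assign | voices=[66 87]
Op 5: note_on(72): all voices busy, STEAL voice 0 (pitch 66, oldest) -> assign | voices=[72 87]
Op 6: note_off(87): free voice 1 | voices=[72 -]
Op 7: note_off(72): free voice 0 | voices=[- -]
Op 8: note_on(68): voice 0 is free -> assigned | voices=[68 -]
Op 9: note_off(68): free voice 0 | voices=[- -]
Op 10: note_on(84): voice 0 is free -> assigned | voices=[84 -]
Op 11: note_on(83): voice 1 is free -> assigned | voices=[84 83]
Op 12: note_on(70): all voices busy, STEAL voice 0 (pitch 84, oldest) -> assign | voices=[70 83]
Op 13: note_off(70): free voice 0 | voices=[- 83]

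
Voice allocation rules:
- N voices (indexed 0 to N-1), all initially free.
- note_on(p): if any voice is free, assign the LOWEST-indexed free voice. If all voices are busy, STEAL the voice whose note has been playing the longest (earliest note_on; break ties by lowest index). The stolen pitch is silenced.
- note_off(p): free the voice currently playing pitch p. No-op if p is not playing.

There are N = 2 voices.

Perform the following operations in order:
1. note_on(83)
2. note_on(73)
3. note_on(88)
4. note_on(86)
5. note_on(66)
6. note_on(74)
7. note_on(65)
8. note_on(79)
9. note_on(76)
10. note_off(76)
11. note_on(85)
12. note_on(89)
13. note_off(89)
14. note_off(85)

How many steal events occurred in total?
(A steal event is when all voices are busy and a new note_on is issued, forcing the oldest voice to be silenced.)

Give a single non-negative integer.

Answer: 8

Derivation:
Op 1: note_on(83): voice 0 is free -> assigned | voices=[83 -]
Op 2: note_on(73): voice 1 is free -> assigned | voices=[83 73]
Op 3: note_on(88): all voices busy, STEAL voice 0 (pitch 83, oldest) -> assign | voices=[88 73]
Op 4: note_on(86): all voices busy, STEAL voice 1 (pitch 73, oldest) -> assign | voices=[88 86]
Op 5: note_on(66): all voices busy, STEAL voice 0 (pitch 88, oldest) -> assign | voices=[66 86]
Op 6: note_on(74): all voices busy, STEAL voice 1 (pitch 86, oldest) -> assign | voices=[66 74]
Op 7: note_on(65): all voices busy, STEAL voice 0 (pitch 66, oldest) -> assign | voices=[65 74]
Op 8: note_on(79): all voices busy, STEAL voice 1 (pitch 74, oldest) -> assign | voices=[65 79]
Op 9: note_on(76): all voices busy, STEAL voice 0 (pitch 65, oldest) -> assign | voices=[76 79]
Op 10: note_off(76): free voice 0 | voices=[- 79]
Op 11: note_on(85): voice 0 is free -> assigned | voices=[85 79]
Op 12: note_on(89): all voices busy, STEAL voice 1 (pitch 79, oldest) -> assign | voices=[85 89]
Op 13: note_off(89): free voice 1 | voices=[85 -]
Op 14: note_off(85): free voice 0 | voices=[- -]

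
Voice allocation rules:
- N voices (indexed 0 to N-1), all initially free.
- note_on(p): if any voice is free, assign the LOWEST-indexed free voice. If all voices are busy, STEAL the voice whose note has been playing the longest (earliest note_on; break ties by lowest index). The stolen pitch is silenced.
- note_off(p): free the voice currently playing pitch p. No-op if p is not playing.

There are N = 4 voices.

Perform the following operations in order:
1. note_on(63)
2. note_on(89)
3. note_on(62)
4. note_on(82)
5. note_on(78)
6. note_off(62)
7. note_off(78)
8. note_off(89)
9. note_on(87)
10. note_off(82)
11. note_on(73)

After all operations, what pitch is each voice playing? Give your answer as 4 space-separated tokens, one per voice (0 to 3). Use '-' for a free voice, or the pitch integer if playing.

Op 1: note_on(63): voice 0 is free -> assigned | voices=[63 - - -]
Op 2: note_on(89): voice 1 is free -> assigned | voices=[63 89 - -]
Op 3: note_on(62): voice 2 is free -> assigned | voices=[63 89 62 -]
Op 4: note_on(82): voice 3 is free -> assigned | voices=[63 89 62 82]
Op 5: note_on(78): all voices busy, STEAL voice 0 (pitch 63, oldest) -> assign | voices=[78 89 62 82]
Op 6: note_off(62): free voice 2 | voices=[78 89 - 82]
Op 7: note_off(78): free voice 0 | voices=[- 89 - 82]
Op 8: note_off(89): free voice 1 | voices=[- - - 82]
Op 9: note_on(87): voice 0 is free -> assigned | voices=[87 - - 82]
Op 10: note_off(82): free voice 3 | voices=[87 - - -]
Op 11: note_on(73): voice 1 is free -> assigned | voices=[87 73 - -]

Answer: 87 73 - -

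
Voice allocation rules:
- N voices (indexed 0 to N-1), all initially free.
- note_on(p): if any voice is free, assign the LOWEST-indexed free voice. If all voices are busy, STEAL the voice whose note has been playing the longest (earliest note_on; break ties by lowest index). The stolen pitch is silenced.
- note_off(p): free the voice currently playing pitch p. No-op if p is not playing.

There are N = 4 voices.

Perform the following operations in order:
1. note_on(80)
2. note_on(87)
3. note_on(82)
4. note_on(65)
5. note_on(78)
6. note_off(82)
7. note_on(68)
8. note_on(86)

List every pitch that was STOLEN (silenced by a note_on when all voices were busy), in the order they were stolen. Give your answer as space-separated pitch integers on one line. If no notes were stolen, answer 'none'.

Op 1: note_on(80): voice 0 is free -> assigned | voices=[80 - - -]
Op 2: note_on(87): voice 1 is free -> assigned | voices=[80 87 - -]
Op 3: note_on(82): voice 2 is free -> assigned | voices=[80 87 82 -]
Op 4: note_on(65): voice 3 is free -> assigned | voices=[80 87 82 65]
Op 5: note_on(78): all voices busy, STEAL voice 0 (pitch 80, oldest) -> assign | voices=[78 87 82 65]
Op 6: note_off(82): free voice 2 | voices=[78 87 - 65]
Op 7: note_on(68): voice 2 is free -> assigned | voices=[78 87 68 65]
Op 8: note_on(86): all voices busy, STEAL voice 1 (pitch 87, oldest) -> assign | voices=[78 86 68 65]

Answer: 80 87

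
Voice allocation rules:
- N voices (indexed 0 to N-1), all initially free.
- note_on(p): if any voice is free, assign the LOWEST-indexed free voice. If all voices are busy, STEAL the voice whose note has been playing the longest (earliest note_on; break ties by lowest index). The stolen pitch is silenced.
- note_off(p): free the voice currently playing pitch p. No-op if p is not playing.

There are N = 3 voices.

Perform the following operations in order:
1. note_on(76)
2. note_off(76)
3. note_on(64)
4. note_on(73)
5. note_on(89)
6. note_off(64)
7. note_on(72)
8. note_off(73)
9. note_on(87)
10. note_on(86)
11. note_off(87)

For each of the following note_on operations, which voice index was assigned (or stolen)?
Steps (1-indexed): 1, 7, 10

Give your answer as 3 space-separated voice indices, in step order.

Op 1: note_on(76): voice 0 is free -> assigned | voices=[76 - -]
Op 2: note_off(76): free voice 0 | voices=[- - -]
Op 3: note_on(64): voice 0 is free -> assigned | voices=[64 - -]
Op 4: note_on(73): voice 1 is free -> assigned | voices=[64 73 -]
Op 5: note_on(89): voice 2 is free -> assigned | voices=[64 73 89]
Op 6: note_off(64): free voice 0 | voices=[- 73 89]
Op 7: note_on(72): voice 0 is free -> assigned | voices=[72 73 89]
Op 8: note_off(73): free voice 1 | voices=[72 - 89]
Op 9: note_on(87): voice 1 is free -> assigned | voices=[72 87 89]
Op 10: note_on(86): all voices busy, STEAL voice 2 (pitch 89, oldest) -> assign | voices=[72 87 86]
Op 11: note_off(87): free voice 1 | voices=[72 - 86]

Answer: 0 0 2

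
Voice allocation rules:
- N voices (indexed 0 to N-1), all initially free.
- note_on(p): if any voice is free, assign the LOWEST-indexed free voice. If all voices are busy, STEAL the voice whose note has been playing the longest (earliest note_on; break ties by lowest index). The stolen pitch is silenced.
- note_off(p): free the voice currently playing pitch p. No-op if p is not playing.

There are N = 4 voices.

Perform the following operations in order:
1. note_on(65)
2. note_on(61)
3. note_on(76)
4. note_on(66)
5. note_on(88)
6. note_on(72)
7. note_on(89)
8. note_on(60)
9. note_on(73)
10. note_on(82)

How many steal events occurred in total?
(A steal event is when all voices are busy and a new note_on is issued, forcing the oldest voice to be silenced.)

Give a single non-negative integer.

Answer: 6

Derivation:
Op 1: note_on(65): voice 0 is free -> assigned | voices=[65 - - -]
Op 2: note_on(61): voice 1 is free -> assigned | voices=[65 61 - -]
Op 3: note_on(76): voice 2 is free -> assigned | voices=[65 61 76 -]
Op 4: note_on(66): voice 3 is free -> assigned | voices=[65 61 76 66]
Op 5: note_on(88): all voices busy, STEAL voice 0 (pitch 65, oldest) -> assign | voices=[88 61 76 66]
Op 6: note_on(72): all voices busy, STEAL voice 1 (pitch 61, oldest) -> assign | voices=[88 72 76 66]
Op 7: note_on(89): all voices busy, STEAL voice 2 (pitch 76, oldest) -> assign | voices=[88 72 89 66]
Op 8: note_on(60): all voices busy, STEAL voice 3 (pitch 66, oldest) -> assign | voices=[88 72 89 60]
Op 9: note_on(73): all voices busy, STEAL voice 0 (pitch 88, oldest) -> assign | voices=[73 72 89 60]
Op 10: note_on(82): all voices busy, STEAL voice 1 (pitch 72, oldest) -> assign | voices=[73 82 89 60]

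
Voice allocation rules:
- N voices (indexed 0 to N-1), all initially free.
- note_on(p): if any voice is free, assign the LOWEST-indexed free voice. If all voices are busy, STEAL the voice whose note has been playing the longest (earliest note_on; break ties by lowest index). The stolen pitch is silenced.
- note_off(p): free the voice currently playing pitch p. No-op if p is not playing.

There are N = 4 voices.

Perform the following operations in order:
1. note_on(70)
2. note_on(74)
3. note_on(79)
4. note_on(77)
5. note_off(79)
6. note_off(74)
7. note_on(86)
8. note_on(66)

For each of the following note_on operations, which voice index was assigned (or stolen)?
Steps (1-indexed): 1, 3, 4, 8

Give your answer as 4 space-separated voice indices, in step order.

Op 1: note_on(70): voice 0 is free -> assigned | voices=[70 - - -]
Op 2: note_on(74): voice 1 is free -> assigned | voices=[70 74 - -]
Op 3: note_on(79): voice 2 is free -> assigned | voices=[70 74 79 -]
Op 4: note_on(77): voice 3 is free -> assigned | voices=[70 74 79 77]
Op 5: note_off(79): free voice 2 | voices=[70 74 - 77]
Op 6: note_off(74): free voice 1 | voices=[70 - - 77]
Op 7: note_on(86): voice 1 is free -> assigned | voices=[70 86 - 77]
Op 8: note_on(66): voice 2 is free -> assigned | voices=[70 86 66 77]

Answer: 0 2 3 2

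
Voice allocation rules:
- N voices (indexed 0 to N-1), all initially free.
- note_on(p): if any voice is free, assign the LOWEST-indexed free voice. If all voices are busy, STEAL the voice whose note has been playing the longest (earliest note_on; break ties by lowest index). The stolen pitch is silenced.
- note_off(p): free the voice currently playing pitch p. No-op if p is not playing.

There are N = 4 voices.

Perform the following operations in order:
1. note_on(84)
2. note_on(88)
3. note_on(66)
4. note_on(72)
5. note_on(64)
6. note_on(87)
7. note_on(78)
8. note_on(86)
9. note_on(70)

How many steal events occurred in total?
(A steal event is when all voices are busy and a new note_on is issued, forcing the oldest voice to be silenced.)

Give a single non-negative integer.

Op 1: note_on(84): voice 0 is free -> assigned | voices=[84 - - -]
Op 2: note_on(88): voice 1 is free -> assigned | voices=[84 88 - -]
Op 3: note_on(66): voice 2 is free -> assigned | voices=[84 88 66 -]
Op 4: note_on(72): voice 3 is free -> assigned | voices=[84 88 66 72]
Op 5: note_on(64): all voices busy, STEAL voice 0 (pitch 84, oldest) -> assign | voices=[64 88 66 72]
Op 6: note_on(87): all voices busy, STEAL voice 1 (pitch 88, oldest) -> assign | voices=[64 87 66 72]
Op 7: note_on(78): all voices busy, STEAL voice 2 (pitch 66, oldest) -> assign | voices=[64 87 78 72]
Op 8: note_on(86): all voices busy, STEAL voice 3 (pitch 72, oldest) -> assign | voices=[64 87 78 86]
Op 9: note_on(70): all voices busy, STEAL voice 0 (pitch 64, oldest) -> assign | voices=[70 87 78 86]

Answer: 5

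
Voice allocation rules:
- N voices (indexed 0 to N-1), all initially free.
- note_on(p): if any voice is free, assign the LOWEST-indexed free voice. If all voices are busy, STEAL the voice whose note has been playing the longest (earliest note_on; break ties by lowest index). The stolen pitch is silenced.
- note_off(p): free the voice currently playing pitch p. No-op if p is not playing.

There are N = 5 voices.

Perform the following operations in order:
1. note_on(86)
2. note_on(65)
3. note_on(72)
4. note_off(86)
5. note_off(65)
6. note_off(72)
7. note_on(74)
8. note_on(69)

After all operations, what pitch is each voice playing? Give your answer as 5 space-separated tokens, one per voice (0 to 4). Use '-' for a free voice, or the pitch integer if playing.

Answer: 74 69 - - -

Derivation:
Op 1: note_on(86): voice 0 is free -> assigned | voices=[86 - - - -]
Op 2: note_on(65): voice 1 is free -> assigned | voices=[86 65 - - -]
Op 3: note_on(72): voice 2 is free -> assigned | voices=[86 65 72 - -]
Op 4: note_off(86): free voice 0 | voices=[- 65 72 - -]
Op 5: note_off(65): free voice 1 | voices=[- - 72 - -]
Op 6: note_off(72): free voice 2 | voices=[- - - - -]
Op 7: note_on(74): voice 0 is free -> assigned | voices=[74 - - - -]
Op 8: note_on(69): voice 1 is free -> assigned | voices=[74 69 - - -]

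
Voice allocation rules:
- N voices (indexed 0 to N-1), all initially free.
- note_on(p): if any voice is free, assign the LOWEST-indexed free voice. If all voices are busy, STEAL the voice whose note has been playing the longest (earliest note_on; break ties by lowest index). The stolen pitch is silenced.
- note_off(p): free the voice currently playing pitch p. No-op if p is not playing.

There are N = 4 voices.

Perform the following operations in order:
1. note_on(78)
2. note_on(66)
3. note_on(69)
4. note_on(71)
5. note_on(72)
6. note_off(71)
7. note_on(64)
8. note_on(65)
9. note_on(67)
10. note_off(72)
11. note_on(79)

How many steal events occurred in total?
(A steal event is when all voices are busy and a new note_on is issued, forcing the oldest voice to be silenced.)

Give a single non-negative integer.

Op 1: note_on(78): voice 0 is free -> assigned | voices=[78 - - -]
Op 2: note_on(66): voice 1 is free -> assigned | voices=[78 66 - -]
Op 3: note_on(69): voice 2 is free -> assigned | voices=[78 66 69 -]
Op 4: note_on(71): voice 3 is free -> assigned | voices=[78 66 69 71]
Op 5: note_on(72): all voices busy, STEAL voice 0 (pitch 78, oldest) -> assign | voices=[72 66 69 71]
Op 6: note_off(71): free voice 3 | voices=[72 66 69 -]
Op 7: note_on(64): voice 3 is free -> assigned | voices=[72 66 69 64]
Op 8: note_on(65): all voices busy, STEAL voice 1 (pitch 66, oldest) -> assign | voices=[72 65 69 64]
Op 9: note_on(67): all voices busy, STEAL voice 2 (pitch 69, oldest) -> assign | voices=[72 65 67 64]
Op 10: note_off(72): free voice 0 | voices=[- 65 67 64]
Op 11: note_on(79): voice 0 is free -> assigned | voices=[79 65 67 64]

Answer: 3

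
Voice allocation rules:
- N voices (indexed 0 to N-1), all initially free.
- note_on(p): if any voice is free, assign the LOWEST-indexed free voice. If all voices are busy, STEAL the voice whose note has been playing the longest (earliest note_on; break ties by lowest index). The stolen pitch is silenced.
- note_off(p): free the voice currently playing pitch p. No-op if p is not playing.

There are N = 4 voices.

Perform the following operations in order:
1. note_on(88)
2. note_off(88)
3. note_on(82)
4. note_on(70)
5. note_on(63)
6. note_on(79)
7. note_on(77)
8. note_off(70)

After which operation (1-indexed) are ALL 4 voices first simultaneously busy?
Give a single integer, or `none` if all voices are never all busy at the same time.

Answer: 6

Derivation:
Op 1: note_on(88): voice 0 is free -> assigned | voices=[88 - - -]
Op 2: note_off(88): free voice 0 | voices=[- - - -]
Op 3: note_on(82): voice 0 is free -> assigned | voices=[82 - - -]
Op 4: note_on(70): voice 1 is free -> assigned | voices=[82 70 - -]
Op 5: note_on(63): voice 2 is free -> assigned | voices=[82 70 63 -]
Op 6: note_on(79): voice 3 is free -> assigned | voices=[82 70 63 79]
Op 7: note_on(77): all voices busy, STEAL voice 0 (pitch 82, oldest) -> assign | voices=[77 70 63 79]
Op 8: note_off(70): free voice 1 | voices=[77 - 63 79]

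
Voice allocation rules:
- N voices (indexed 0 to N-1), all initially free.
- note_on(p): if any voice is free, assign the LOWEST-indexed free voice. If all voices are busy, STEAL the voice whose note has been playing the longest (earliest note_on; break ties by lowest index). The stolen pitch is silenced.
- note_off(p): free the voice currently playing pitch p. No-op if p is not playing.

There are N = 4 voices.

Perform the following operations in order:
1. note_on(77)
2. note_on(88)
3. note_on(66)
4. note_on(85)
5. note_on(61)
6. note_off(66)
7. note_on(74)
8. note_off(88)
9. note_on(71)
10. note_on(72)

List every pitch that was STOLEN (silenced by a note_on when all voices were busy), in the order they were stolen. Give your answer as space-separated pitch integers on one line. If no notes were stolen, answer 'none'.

Answer: 77 85

Derivation:
Op 1: note_on(77): voice 0 is free -> assigned | voices=[77 - - -]
Op 2: note_on(88): voice 1 is free -> assigned | voices=[77 88 - -]
Op 3: note_on(66): voice 2 is free -> assigned | voices=[77 88 66 -]
Op 4: note_on(85): voice 3 is free -> assigned | voices=[77 88 66 85]
Op 5: note_on(61): all voices busy, STEAL voice 0 (pitch 77, oldest) -> assign | voices=[61 88 66 85]
Op 6: note_off(66): free voice 2 | voices=[61 88 - 85]
Op 7: note_on(74): voice 2 is free -> assigned | voices=[61 88 74 85]
Op 8: note_off(88): free voice 1 | voices=[61 - 74 85]
Op 9: note_on(71): voice 1 is free -> assigned | voices=[61 71 74 85]
Op 10: note_on(72): all voices busy, STEAL voice 3 (pitch 85, oldest) -> assign | voices=[61 71 74 72]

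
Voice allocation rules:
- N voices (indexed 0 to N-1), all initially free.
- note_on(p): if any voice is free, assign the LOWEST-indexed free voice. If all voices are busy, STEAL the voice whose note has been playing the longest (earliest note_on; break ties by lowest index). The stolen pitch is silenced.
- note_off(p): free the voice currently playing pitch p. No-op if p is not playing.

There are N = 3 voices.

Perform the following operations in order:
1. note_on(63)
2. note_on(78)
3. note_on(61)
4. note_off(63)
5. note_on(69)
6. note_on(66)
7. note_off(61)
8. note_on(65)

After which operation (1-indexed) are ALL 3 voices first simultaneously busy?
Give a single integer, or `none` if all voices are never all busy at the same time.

Answer: 3

Derivation:
Op 1: note_on(63): voice 0 is free -> assigned | voices=[63 - -]
Op 2: note_on(78): voice 1 is free -> assigned | voices=[63 78 -]
Op 3: note_on(61): voice 2 is free -> assigned | voices=[63 78 61]
Op 4: note_off(63): free voice 0 | voices=[- 78 61]
Op 5: note_on(69): voice 0 is free -> assigned | voices=[69 78 61]
Op 6: note_on(66): all voices busy, STEAL voice 1 (pitch 78, oldest) -> assign | voices=[69 66 61]
Op 7: note_off(61): free voice 2 | voices=[69 66 -]
Op 8: note_on(65): voice 2 is free -> assigned | voices=[69 66 65]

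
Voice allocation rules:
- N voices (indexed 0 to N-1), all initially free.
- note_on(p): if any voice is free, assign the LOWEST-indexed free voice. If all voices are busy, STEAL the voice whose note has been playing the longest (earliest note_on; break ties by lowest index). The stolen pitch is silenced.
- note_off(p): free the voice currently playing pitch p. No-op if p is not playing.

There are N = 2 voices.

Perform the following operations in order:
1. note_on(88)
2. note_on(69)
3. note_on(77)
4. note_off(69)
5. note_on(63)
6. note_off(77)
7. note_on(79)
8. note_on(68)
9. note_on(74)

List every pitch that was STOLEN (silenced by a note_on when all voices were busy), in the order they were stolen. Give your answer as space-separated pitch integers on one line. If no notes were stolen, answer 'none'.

Answer: 88 63 79

Derivation:
Op 1: note_on(88): voice 0 is free -> assigned | voices=[88 -]
Op 2: note_on(69): voice 1 is free -> assigned | voices=[88 69]
Op 3: note_on(77): all voices busy, STEAL voice 0 (pitch 88, oldest) -> assign | voices=[77 69]
Op 4: note_off(69): free voice 1 | voices=[77 -]
Op 5: note_on(63): voice 1 is free -> assigned | voices=[77 63]
Op 6: note_off(77): free voice 0 | voices=[- 63]
Op 7: note_on(79): voice 0 is free -> assigned | voices=[79 63]
Op 8: note_on(68): all voices busy, STEAL voice 1 (pitch 63, oldest) -> assign | voices=[79 68]
Op 9: note_on(74): all voices busy, STEAL voice 0 (pitch 79, oldest) -> assign | voices=[74 68]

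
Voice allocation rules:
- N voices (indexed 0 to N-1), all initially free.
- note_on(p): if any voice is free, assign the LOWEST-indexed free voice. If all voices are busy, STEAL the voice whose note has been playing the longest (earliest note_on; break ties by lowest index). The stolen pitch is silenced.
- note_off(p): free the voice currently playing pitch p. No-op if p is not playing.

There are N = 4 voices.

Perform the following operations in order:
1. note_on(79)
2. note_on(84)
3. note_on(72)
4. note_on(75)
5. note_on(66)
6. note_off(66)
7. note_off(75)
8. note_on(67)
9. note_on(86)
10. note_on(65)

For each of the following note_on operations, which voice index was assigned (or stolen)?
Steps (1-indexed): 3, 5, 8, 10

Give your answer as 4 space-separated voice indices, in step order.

Op 1: note_on(79): voice 0 is free -> assigned | voices=[79 - - -]
Op 2: note_on(84): voice 1 is free -> assigned | voices=[79 84 - -]
Op 3: note_on(72): voice 2 is free -> assigned | voices=[79 84 72 -]
Op 4: note_on(75): voice 3 is free -> assigned | voices=[79 84 72 75]
Op 5: note_on(66): all voices busy, STEAL voice 0 (pitch 79, oldest) -> assign | voices=[66 84 72 75]
Op 6: note_off(66): free voice 0 | voices=[- 84 72 75]
Op 7: note_off(75): free voice 3 | voices=[- 84 72 -]
Op 8: note_on(67): voice 0 is free -> assigned | voices=[67 84 72 -]
Op 9: note_on(86): voice 3 is free -> assigned | voices=[67 84 72 86]
Op 10: note_on(65): all voices busy, STEAL voice 1 (pitch 84, oldest) -> assign | voices=[67 65 72 86]

Answer: 2 0 0 1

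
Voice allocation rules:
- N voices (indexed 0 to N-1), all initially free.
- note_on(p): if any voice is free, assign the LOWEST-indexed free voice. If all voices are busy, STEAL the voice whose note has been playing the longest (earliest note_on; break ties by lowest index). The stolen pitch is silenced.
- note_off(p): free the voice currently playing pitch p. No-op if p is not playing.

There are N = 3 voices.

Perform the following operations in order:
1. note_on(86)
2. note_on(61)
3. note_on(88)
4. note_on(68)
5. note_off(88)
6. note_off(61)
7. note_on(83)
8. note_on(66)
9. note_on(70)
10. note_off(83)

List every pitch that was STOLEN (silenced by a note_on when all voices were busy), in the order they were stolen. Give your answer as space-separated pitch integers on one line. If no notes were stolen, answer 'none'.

Op 1: note_on(86): voice 0 is free -> assigned | voices=[86 - -]
Op 2: note_on(61): voice 1 is free -> assigned | voices=[86 61 -]
Op 3: note_on(88): voice 2 is free -> assigned | voices=[86 61 88]
Op 4: note_on(68): all voices busy, STEAL voice 0 (pitch 86, oldest) -> assign | voices=[68 61 88]
Op 5: note_off(88): free voice 2 | voices=[68 61 -]
Op 6: note_off(61): free voice 1 | voices=[68 - -]
Op 7: note_on(83): voice 1 is free -> assigned | voices=[68 83 -]
Op 8: note_on(66): voice 2 is free -> assigned | voices=[68 83 66]
Op 9: note_on(70): all voices busy, STEAL voice 0 (pitch 68, oldest) -> assign | voices=[70 83 66]
Op 10: note_off(83): free voice 1 | voices=[70 - 66]

Answer: 86 68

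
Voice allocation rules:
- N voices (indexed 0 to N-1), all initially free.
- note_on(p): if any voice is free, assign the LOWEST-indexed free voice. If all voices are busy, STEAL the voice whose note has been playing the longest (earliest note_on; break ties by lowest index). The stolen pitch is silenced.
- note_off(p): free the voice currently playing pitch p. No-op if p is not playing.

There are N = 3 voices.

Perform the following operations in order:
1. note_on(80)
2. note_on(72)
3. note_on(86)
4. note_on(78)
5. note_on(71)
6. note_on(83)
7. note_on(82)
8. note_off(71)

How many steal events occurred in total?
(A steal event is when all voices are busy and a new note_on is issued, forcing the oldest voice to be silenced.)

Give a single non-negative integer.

Op 1: note_on(80): voice 0 is free -> assigned | voices=[80 - -]
Op 2: note_on(72): voice 1 is free -> assigned | voices=[80 72 -]
Op 3: note_on(86): voice 2 is free -> assigned | voices=[80 72 86]
Op 4: note_on(78): all voices busy, STEAL voice 0 (pitch 80, oldest) -> assign | voices=[78 72 86]
Op 5: note_on(71): all voices busy, STEAL voice 1 (pitch 72, oldest) -> assign | voices=[78 71 86]
Op 6: note_on(83): all voices busy, STEAL voice 2 (pitch 86, oldest) -> assign | voices=[78 71 83]
Op 7: note_on(82): all voices busy, STEAL voice 0 (pitch 78, oldest) -> assign | voices=[82 71 83]
Op 8: note_off(71): free voice 1 | voices=[82 - 83]

Answer: 4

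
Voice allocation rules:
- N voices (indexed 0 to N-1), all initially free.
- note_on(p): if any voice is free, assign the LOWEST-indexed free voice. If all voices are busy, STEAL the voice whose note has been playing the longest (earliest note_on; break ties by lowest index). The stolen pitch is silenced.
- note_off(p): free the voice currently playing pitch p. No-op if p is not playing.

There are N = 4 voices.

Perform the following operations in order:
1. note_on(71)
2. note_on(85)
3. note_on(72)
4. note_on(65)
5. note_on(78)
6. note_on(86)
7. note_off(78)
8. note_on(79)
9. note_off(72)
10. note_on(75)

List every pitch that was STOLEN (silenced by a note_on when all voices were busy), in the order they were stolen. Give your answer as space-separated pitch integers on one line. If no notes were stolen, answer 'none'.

Op 1: note_on(71): voice 0 is free -> assigned | voices=[71 - - -]
Op 2: note_on(85): voice 1 is free -> assigned | voices=[71 85 - -]
Op 3: note_on(72): voice 2 is free -> assigned | voices=[71 85 72 -]
Op 4: note_on(65): voice 3 is free -> assigned | voices=[71 85 72 65]
Op 5: note_on(78): all voices busy, STEAL voice 0 (pitch 71, oldest) -> assign | voices=[78 85 72 65]
Op 6: note_on(86): all voices busy, STEAL voice 1 (pitch 85, oldest) -> assign | voices=[78 86 72 65]
Op 7: note_off(78): free voice 0 | voices=[- 86 72 65]
Op 8: note_on(79): voice 0 is free -> assigned | voices=[79 86 72 65]
Op 9: note_off(72): free voice 2 | voices=[79 86 - 65]
Op 10: note_on(75): voice 2 is free -> assigned | voices=[79 86 75 65]

Answer: 71 85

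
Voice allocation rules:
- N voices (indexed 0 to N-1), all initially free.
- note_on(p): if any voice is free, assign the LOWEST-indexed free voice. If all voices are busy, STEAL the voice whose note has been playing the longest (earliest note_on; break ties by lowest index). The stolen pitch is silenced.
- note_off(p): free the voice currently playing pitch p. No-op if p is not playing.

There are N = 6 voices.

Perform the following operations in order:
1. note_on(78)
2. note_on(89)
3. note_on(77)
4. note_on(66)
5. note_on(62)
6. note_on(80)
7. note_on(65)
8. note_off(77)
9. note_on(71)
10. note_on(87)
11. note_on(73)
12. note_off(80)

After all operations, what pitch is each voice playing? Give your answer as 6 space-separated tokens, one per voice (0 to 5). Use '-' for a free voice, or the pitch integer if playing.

Op 1: note_on(78): voice 0 is free -> assigned | voices=[78 - - - - -]
Op 2: note_on(89): voice 1 is free -> assigned | voices=[78 89 - - - -]
Op 3: note_on(77): voice 2 is free -> assigned | voices=[78 89 77 - - -]
Op 4: note_on(66): voice 3 is free -> assigned | voices=[78 89 77 66 - -]
Op 5: note_on(62): voice 4 is free -> assigned | voices=[78 89 77 66 62 -]
Op 6: note_on(80): voice 5 is free -> assigned | voices=[78 89 77 66 62 80]
Op 7: note_on(65): all voices busy, STEAL voice 0 (pitch 78, oldest) -> assign | voices=[65 89 77 66 62 80]
Op 8: note_off(77): free voice 2 | voices=[65 89 - 66 62 80]
Op 9: note_on(71): voice 2 is free -> assigned | voices=[65 89 71 66 62 80]
Op 10: note_on(87): all voices busy, STEAL voice 1 (pitch 89, oldest) -> assign | voices=[65 87 71 66 62 80]
Op 11: note_on(73): all voices busy, STEAL voice 3 (pitch 66, oldest) -> assign | voices=[65 87 71 73 62 80]
Op 12: note_off(80): free voice 5 | voices=[65 87 71 73 62 -]

Answer: 65 87 71 73 62 -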